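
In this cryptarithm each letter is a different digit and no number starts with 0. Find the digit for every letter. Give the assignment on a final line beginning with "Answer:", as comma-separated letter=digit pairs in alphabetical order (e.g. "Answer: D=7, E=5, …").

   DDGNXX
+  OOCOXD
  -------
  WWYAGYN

Step 1. [col 1: X + D ≡ N (mod 10)] D=3 is one option consistent with column 1 (X + D ≡ N (mod 10), carry-in 0) — take it ⇒ D=3.
Step 2. [W] adding two 6-digit numbers gives at most 6+1 digits, and here it does — W is that final carry and must be 1 ⇒ W=1.
Step 3. [col 1: X + D ≡ N (mod 10)] no forcing yet in column 1 (carry-in 0); X=5 is free and consistent — try it, so X=5.
Step 4. [col 1: X + D ≡ N (mod 10)] from column 1 (X=5, D=3, carry-in 0, digits 1,3,5 already taken and all letters distinct): N must equal 8, so N=8.
Step 5. [col 2: X + X ≡ Y (mod 10)] column 2 reads X+X+carry(0)=Y with X=5; with digits 1,3,5,8 already taken and all letters distinct, the only value for Y is 0, so Y=0.
Step 6. [col 3: N + O ≡ G (mod 10)] column 3: given N=8, carry-in 1, and digits 0,1,3,5,8 already taken and all letters distinct, N+O≡G (mod 10) forces O=7. So O=7.
Step 7. [col 3: N + O ≡ G (mod 10)] column 3: given N=8, O=7, carry-in 1, and digits 0,1,3,5,7,8 already taken and all letters distinct, N+O≡G (mod 10) forces G=6 ⇒ G=6.
Step 8. [col 4: G + C ≡ A (mod 10)] column 4 reads G+C+carry(1)=A with G=6; with digits 0,1,3,5,6,7,8 already taken and all letters distinct, the only value for A is 9, so A=9.
Step 9. [col 4: G + C ≡ A (mod 10)] column 4 reads G+C+carry(1)=A with G=6, A=9; with digits 0,1,3,5,6,7,8,9 already taken and all letters distinct, the only value for C is 2, so C=2.

Answer: A=9, C=2, D=3, G=6, N=8, O=7, W=1, X=5, Y=0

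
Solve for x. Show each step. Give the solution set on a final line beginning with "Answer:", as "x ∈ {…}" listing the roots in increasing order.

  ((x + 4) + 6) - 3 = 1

Step 1. [((x + 4) + 6) - 3 = 1] peel the -3: add 3 from each side. So sub: (x + 4) + 6 = 4.
Step 2. [(x + 4) + 6 = 4] subtract 6: x sits inside (… + 6), so sub: x + 4 = -2.
Step 3. [x + 4 = -2] the outer +4 inverts by subtracting 4 ⇒ sub: x = -6.

Answer: x ∈ {-6}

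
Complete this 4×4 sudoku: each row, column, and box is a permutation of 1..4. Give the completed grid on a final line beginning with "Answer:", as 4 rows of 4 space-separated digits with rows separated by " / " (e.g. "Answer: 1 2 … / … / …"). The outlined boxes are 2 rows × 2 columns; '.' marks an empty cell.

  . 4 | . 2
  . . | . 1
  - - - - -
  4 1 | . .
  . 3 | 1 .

Step 1. [r1c3∈{3}] nothing but 3 survives at r1c3 ⇒ r1c3=3.
Step 2. [r2c1∈{2,3}] row 2 places 3 nowhere but r2c1. So r2c1=3.
Step 3. [r3c3∈{2}] nothing but 2 survives at r3c3, so r3c3=2.
Step 4. [r2c2∈{2}] r2c2's peers cover all but 2, so r2c2=2.
Step 5. [r3c4∈{3}] only 3 remains possible at r3c4, so r3c4=3.
Step 6. [r4c1∈{2}] only 2 remains possible at r4c1. So r4c1=2.
Step 7. [r4c4∈{4}] r4c4 is down to just 4, so r4c4=4.
Step 8. [r2c3∈{4}] r2c3 has the single candidate 4. So r2c3=4.
Step 9. [r1c1∈{1}] nothing but 1 survives at r1c1 ⇒ r1c1=1.

Answer: 1 4 3 2 / 3 2 4 1 / 4 1 2 3 / 2 3 1 4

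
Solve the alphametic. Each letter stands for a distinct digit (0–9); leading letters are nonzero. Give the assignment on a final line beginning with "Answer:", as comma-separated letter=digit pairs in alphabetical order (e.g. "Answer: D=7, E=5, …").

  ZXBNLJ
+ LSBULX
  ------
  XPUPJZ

Step 1. [col 1: J + X ≡ Z (mod 10)] several values work for J in column 1 (J + X ≡ Z (mod 10), carry-in 0); try J=3 ⇒ J=3.
Step 2. [col 1: J + X ≡ Z (mod 10)] several values work for X in column 1 (J + X ≡ Z (mod 10), carry-in 0); try X=8 ⇒ X=8.
Step 3. [col 1: J + X ≡ Z (mod 10)] column 1 reads J+X+carry(0)=Z with J=3, X=8; with digits 3,8 already taken and all letters distinct, the only value for Z is 1, so Z=1.
Step 4. [col 2: L + L ≡ J (mod 10)] column 2: given J=3, carry-in 1, and digits 1,3,8 already taken and all letters distinct, L+L≡J (mod 10) forces L=6, so L=6.
Step 5. [col 3: N + U ≡ P (mod 10)] no forcing yet in column 3 (carry-in 1); P=5 is free and consistent — try it, so P=5.
Step 6. [col 3: N + U ≡ P (mod 10)] several values work for U in column 3 (N + U ≡ P (mod 10), carry-in 1); try U=4. So U=4.
Step 7. [col 3: N + U ≡ P (mod 10)] column 3 reads N+U+carry(1)=P with U=4, P=5; with digits 1,3,4,5,6,8 already taken and all letters distinct, the only value for N is 0, so N=0.
Step 8. [col 4: B + B ≡ U (mod 10)] no forcing yet in column 4 (carry-in 0); B=2 is free and consistent — try it. So B=2.
Step 9. [col 5: X + S ≡ P (mod 10)] from column 5 (X=8, P=5, carry-in 0, digits 0,1,2,3,4,5,6,8 already taken and all letters distinct): S must equal 7 ⇒ S=7.

Answer: B=2, J=3, L=6, N=0, P=5, S=7, U=4, X=8, Z=1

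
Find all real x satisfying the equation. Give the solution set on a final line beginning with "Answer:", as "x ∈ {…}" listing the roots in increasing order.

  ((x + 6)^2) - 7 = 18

Step 1. [((x + 6)^2) - 7 = 18] peel the -7: add 7 from each side. So sub: (x + 6)^2 = 25.
Step 2. [(x + 6)^2 = 25] √ both sides: 25 ≥ 0 gives two branches ⇒ sqrt: x + 6 = 5 or -5.
Step 3. [x + 6 = 5 or -5] 6 comes off first (subtract 6). So sub: x = -1 or -11.

Answer: x ∈ {-11, -1}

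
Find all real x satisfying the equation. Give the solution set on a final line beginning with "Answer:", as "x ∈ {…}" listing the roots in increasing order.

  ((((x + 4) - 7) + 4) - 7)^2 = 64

Step 1. [((((x + 4) - 7) + 4) - 7)^2 = 64] 64 ≥ 0, LHS is (·)² — take ±√ ⇒ sqrt: (((x + 4) - 7) + 4) - 7 = 8 or -8.
Step 2. [(((x + 4) - 7) + 4) - 7 = 8 or -8] the outer -7 inverts by adding 7, so sub: ((x + 4) - 7) + 4 = 15 or -1.
Step 3. [((x + 4) - 7) + 4 = 15 or -1] 4 comes off first (subtract 4), so sub: (x + 4) - 7 = 11 or -5.
Step 4. [(x + 4) - 7 = 11 or -5] the outer -7 inverts by adding 7, so sub: x + 4 = 18 or 2.
Step 5. [x + 4 = 18 or 2] subtract 4: x sits inside (… + 4), so sub: x = 14 or -2.

Answer: x ∈ {-2, 14}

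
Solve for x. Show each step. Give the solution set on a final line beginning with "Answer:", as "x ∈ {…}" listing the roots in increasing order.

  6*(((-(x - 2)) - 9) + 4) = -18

Step 1. [6*(((-(x - 2)) - 9) + 4) = -18] LHS = 6·(…); ÷6 both sides, so div: ((-(x - 2)) - 9) + 4 = -3.
Step 2. [((-(x - 2)) - 9) + 4 = -3] the outer +4 inverts by subtracting 4. So sub: (-(x - 2)) - 9 = -7.
Step 3. [(-(x - 2)) - 9 = -7] peel the -9: add 9 from each side. So sub: -(x - 2) = 2.
Step 4. [-(x - 2) = 2] leading − — multiply by −1, so neg: x - 2 = -2.
Step 5. [x - 2 = -2] peel the -2: add 2 from each side ⇒ sub: x = 0.

Answer: x ∈ {0}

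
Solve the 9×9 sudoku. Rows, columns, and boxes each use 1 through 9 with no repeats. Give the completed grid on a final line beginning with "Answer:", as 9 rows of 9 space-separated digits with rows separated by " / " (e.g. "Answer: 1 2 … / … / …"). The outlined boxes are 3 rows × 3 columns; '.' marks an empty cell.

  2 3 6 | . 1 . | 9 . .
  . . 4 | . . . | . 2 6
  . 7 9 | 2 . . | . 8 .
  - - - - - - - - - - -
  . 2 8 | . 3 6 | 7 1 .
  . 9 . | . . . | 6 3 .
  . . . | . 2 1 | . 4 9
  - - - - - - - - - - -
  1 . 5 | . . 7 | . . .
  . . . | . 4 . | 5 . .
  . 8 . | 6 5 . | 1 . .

Step 1. [r3c1∈{5}] nothing but 5 survives at r3c1 ⇒ r3c1=5.
Step 2. [r7c7∈{2,3,4,8}] 2 has one home in col 7: r7c7. So r7c7=2.
Step 3. [r4c4∈{4,5,9}] row 4 places 9 nowhere but r4c4 ⇒ r4c4=9.
Step 4. [r2c7∈{3}] r2c7 has the single candidate 3, so r2c7=3.
Step 5. [r1c8∈{5,7}] in col 8, 5 fits only at r1c8. So r1c8=5.
Step 6. [r8c2∈{6}] r8c2 has the single candidate 6, so r8c2=6.
Step 7. [r1c9∈{4,7}] box 3 places 7 nowhere but r1c9, so r1c9=7.
Step 8. [r2c1∈{8}] r2c1's peers cover all but 8. So r2c1=8.
Step 9. [r3c6∈{3,4}] r3c6 is the only open cell in row 3 admitting 3 ⇒ r3c6=3.
Step 10. [r4c1∈{4}] r4c1 is down to just 4, so r4c1=4.
Step 11. [r5c1∈{7}] r5c1 has the single candidate 7 ⇒ r5c1=7.
Step 12. [r5c5∈{8}] r5c5 is down to just 8 ⇒ r5c5=8.
Step 13. [r7c5∈{9}] only 9 remains possible at r7c5 ⇒ r7c5=9.
Step 14. [r9c9∈{3,4}] 4 has one home in row 9: r9c9 ⇒ r9c9=4.
Step 15. [r6c3∈{3}] r6c3 has the single candidate 3. So r6c3=3.
Step 16. [r9c6∈{2}] only 2 remains possible at r9c6, so r9c6=2.
Step 17. [r8c6∈{8}] only 8 remains possible at r8c6 ⇒ r8c6=8.
Step 18. [r8c9∈{3}] r8c9 has the single candidate 3, so r8c9=3.
Step 19. [r6c4∈{5,7}] 7 has one home in row 6: r6c4 ⇒ r6c4=7.
Step 20. [r9c3∈{7}] only 7 remains possible at r9c3, so r9c3=7.
Step 21. [r8c1∈{9}] only 9 remains possible at r8c1, so r8c1=9.
Step 22. [r1c6∈{4}] only 4 remains possible at r1c6. So r1c6=4.
Step 23. [r5c6∈{5}] r5c6's peers cover all but 5 ⇒ r5c6=5.
Step 24. [r3c9∈{1}] r3c9's peers cover all but 1, so r3c9=1.
Step 25. [r9c8∈{9}] r9c8 is down to just 9, so r9c8=9.
Step 26. [r3c5∈{6}] r3c5 has the single candidate 6 ⇒ r3c5=6.
Step 27. [r4c9∈{5}] only 5 remains possible at r4c9 ⇒ r4c9=5.
Step 28. [r5c4∈{4}] nothing but 4 survives at r5c4. So r5c4=4.
Step 29. [r7c9∈{8}] r7c9's peers cover all but 8, so r7c9=8.
Step 30. [r2c5∈{7}] only 7 remains possible at r2c5 ⇒ r2c5=7.
Step 31. [r7c4∈{3}] r7c4's peers cover all but 3. So r7c4=3.
Step 32. [r7c2∈{4}] r7c2's peers cover all but 4 ⇒ r7c2=4.
Step 33. [r6c7∈{8}] nothing but 8 survives at r6c7. So r6c7=8.
Step 34. [r3c7∈{4}] r3c7 is down to just 4. So r3c7=4.
Step 35. [r5c3∈{1}] r5c3 has the single candidate 1, so r5c3=1.
Step 36. [r6c2∈{5}] r6c2's peers cover all but 5, so r6c2=5.
Step 37. [r2c4∈{5}] r2c4 has the single candidate 5. So r2c4=5.
Step 38. [r2c2∈{1}] r2c2's peers cover all but 1. So r2c2=1.
Step 39. [r2c6∈{9}] nothing but 9 survives at r2c6 ⇒ r2c6=9.
Step 40. [r7c8∈{6}] r7c8 is down to just 6. So r7c8=6.
Step 41. [r8c3∈{2}] nothing but 2 survives at r8c3 ⇒ r8c3=2.
Step 42. [r8c8∈{7}] r8c8 is down to just 7 ⇒ r8c8=7.
Step 43. [r5c9∈{2}] nothing but 2 survives at r5c9 ⇒ r5c9=2.
Step 44. [r1c4∈{8}] r1c4 is down to just 8. So r1c4=8.
Step 45. [r9c1∈{3}] nothing but 3 survives at r9c1, so r9c1=3.
Step 46. [r8c4∈{1}] nothing but 1 survives at r8c4, so r8c4=1.
Step 47. [r6c1∈{6}] only 6 remains possible at r6c1, so r6c1=6.

Answer: 2 3 6 8 1 4 9 5 7 / 8 1 4 5 7 9 3 2 6 / 5 7 9 2 6 3 4 8 1 / 4 2 8 9 3 6 7 1 5 / 7 9 1 4 8 5 6 3 2 / 6 5 3 7 2 1 8 4 9 / 1 4 5 3 9 7 2 6 8 / 9 6 2 1 4 8 5 7 3 / 3 8 7 6 5 2 1 9 4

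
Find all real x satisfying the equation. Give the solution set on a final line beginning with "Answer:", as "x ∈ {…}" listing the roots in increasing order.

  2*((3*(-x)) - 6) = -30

Step 1. [2*((3*(-x)) - 6) = -30] divide by the outer 2. So div: (3*(-x)) - 6 = -15.
Step 2. [(3*(-x)) - 6 = -15] add 6: x sits inside (… - 6), so sub: 3*(-x) = -9.
Step 3. [3*(-x) = -9] LHS = 3·(…); ÷3 both sides. So div: -x = -3.
Step 4. [-x = -3] leading − — multiply by −1. So neg: x = 3.

Answer: x ∈ {3}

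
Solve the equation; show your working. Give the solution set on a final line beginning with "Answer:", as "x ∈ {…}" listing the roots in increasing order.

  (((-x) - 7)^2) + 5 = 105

Step 1. [(((-x) - 7)^2) + 5 = 105] peel the +5: subtract 5 from each side. So sub: ((-x) - 7)^2 = 100.
Step 2. [((-x) - 7)^2 = 100] 100 ≥ 0, LHS is (·)² — take ±√. So sqrt: (-x) - 7 = 10 or -10.
Step 3. [(-x) - 7 = 10 or -10] peel the -7: add 7 from each side, so sub: -x = 17 or -3.
Step 4. [-x = 17 or -3] leading − — multiply by −1 ⇒ neg: x = -17 or 3.

Answer: x ∈ {-17, 3}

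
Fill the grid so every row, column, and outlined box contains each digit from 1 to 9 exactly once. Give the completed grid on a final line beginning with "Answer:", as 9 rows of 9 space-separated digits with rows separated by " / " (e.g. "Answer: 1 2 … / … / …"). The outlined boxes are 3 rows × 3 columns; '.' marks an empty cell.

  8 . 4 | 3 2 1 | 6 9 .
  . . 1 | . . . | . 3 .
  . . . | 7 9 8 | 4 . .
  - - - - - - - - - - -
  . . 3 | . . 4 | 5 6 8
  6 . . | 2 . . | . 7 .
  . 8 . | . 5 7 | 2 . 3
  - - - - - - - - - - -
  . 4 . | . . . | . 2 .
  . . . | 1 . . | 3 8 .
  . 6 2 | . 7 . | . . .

Step 1. [r6c3∈{9}] r6c3 has the single candidate 9, so r6c3=9.
Step 2. [r9c4∈{4,5,8,9}] row 9 places 8 nowhere but r9c4, so r9c4=8.
Step 3. [r5c9∈{1,4,9}] row 5 places 4 nowhere but r5c9 ⇒ r5c9=4.
Step 4. [r6c8∈{1}] nothing but 1 survives at r6c8. So r6c8=1.
Step 5. [r3c8∈{5}] only 5 remains possible at r3c8, so r3c8=5.
Step 6. [r1c2∈{5,7}] 5 has one home in row 1: r1c2. So r1c2=5.
Step 7. [r1c9∈{7}] r1c9 has the single candidate 7. So r1c9=7.
Step 8. [r7c7∈{1,7,9}] in col 7, 7 fits only at r7c7. So r7c7=7.
Step 9. [r9c7∈{1,9}] col 7 places 1 nowhere but r9c7 ⇒ r9c7=1.
Step 10. [r7c1∈{1,3,5,9}] r7c1 is the only open cell in row 7 admitting 1. So r7c1=1.
Step 11. [r9c1∈{3,5,9}] across box 7, 3 lands solely at r9c1 ⇒ r9c1=3.
Step 12. [r8c1∈{5,7,9}] in col 1, 5 fits only at r8c1, so r8c1=5.
Step 13. [r3c1∈{2}] only 2 remains possible at r3c1. So r3c1=2.
Step 14. [r8c2∈{7,9}] 9 has one home in box 7: r8c2, so r8c2=9.
Step 15. [r2c4∈{4,5,6}] 4 has one home in col 4: r2c4, so r2c4=4.
Step 16. [r7c4∈{5,6,9}] 5 has one home in col 4: r7c4. So r7c4=5.
Step 17. [r2c5∈{6}] only 6 remains possible at r2c5. So r2c5=6.
Step 18. [r9c6∈{9}] r9c6 is down to just 9 ⇒ r9c6=9.
Step 19. [r7c5∈{3}] r7c5 is down to just 3 ⇒ r7c5=3.
Step 20. [r5c2∈{1}] only 1 remains possible at r5c2 ⇒ r5c2=1.
Step 21. [r2c2∈{7}] r2c2's peers cover all but 7, so r2c2=7.
Step 22. [r8c9∈{6}] r8c9 is down to just 6. So r8c9=6.
Step 23. [r7c6∈{6}] r7c6 has the single candidate 6 ⇒ r7c6=6.
Step 24. [r4c1∈{7}] r4c1 is down to just 7. So r4c1=7.
Step 25. [r8c6∈{2}] nothing but 2 survives at r8c6. So r8c6=2.
Step 26. [r2c1∈{9}] r2c1's peers cover all but 9, so r2c1=9.
Step 27. [r4c4∈{9}] only 9 remains possible at r4c4, so r4c4=9.
Step 28. [r2c7∈{8}] only 8 remains possible at r2c7 ⇒ r2c7=8.
Step 29. [r6c4∈{6}] r6c4's peers cover all but 6, so r6c4=6.
Step 30. [r4c2∈{2}] r4c2's peers cover all but 2 ⇒ r4c2=2.
Step 31. [r3c2∈{3}] only 3 remains possible at r3c2. So r3c2=3.
Step 32. [r9c9∈{5}] r9c9's peers cover all but 5, so r9c9=5.
Step 33. [r5c5∈{8}] r5c5's peers cover all but 8, so r5c5=8.
Step 34. [r9c8∈{4}] r9c8's peers cover all but 4 ⇒ r9c8=4.
Step 35. [r5c7∈{9}] r5c7 has the single candidate 9, so r5c7=9.
Step 36. [r8c5∈{4}] r8c5 has the single candidate 4, so r8c5=4.
Step 37. [r2c9∈{2}] nothing but 2 survives at r2c9, so r2c9=2.
Step 38. [r2c6∈{5}] only 5 remains possible at r2c6 ⇒ r2c6=5.
Step 39. [r5c6∈{3}] r5c6's peers cover all but 3. So r5c6=3.
Step 40. [r4c5∈{1}] only 1 remains possible at r4c5 ⇒ r4c5=1.
Step 41. [r3c3∈{6}] nothing but 6 survives at r3c3. So r3c3=6.
Step 42. [r3c9∈{1}] nothing but 1 survives at r3c9, so r3c9=1.
Step 43. [r7c3∈{8}] nothing but 8 survives at r7c3. So r7c3=8.
Step 44. [r6c1∈{4}] r6c1's peers cover all but 4, so r6c1=4.
Step 45. [r7c9∈{9}] r7c9's peers cover all but 9 ⇒ r7c9=9.
Step 46. [r5c3∈{5}] nothing but 5 survives at r5c3, so r5c3=5.
Step 47. [r8c3∈{7}] r8c3 is down to just 7 ⇒ r8c3=7.

Answer: 8 5 4 3 2 1 6 9 7 / 9 7 1 4 6 5 8 3 2 / 2 3 6 7 9 8 4 5 1 / 7 2 3 9 1 4 5 6 8 / 6 1 5 2 8 3 9 7 4 / 4 8 9 6 5 7 2 1 3 / 1 4 8 5 3 6 7 2 9 / 5 9 7 1 4 2 3 8 6 / 3 6 2 8 7 9 1 4 5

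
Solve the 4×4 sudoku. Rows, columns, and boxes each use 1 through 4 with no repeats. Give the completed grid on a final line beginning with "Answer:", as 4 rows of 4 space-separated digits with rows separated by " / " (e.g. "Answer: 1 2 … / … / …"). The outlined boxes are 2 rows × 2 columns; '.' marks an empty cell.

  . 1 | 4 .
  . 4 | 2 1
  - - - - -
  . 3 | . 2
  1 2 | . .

Step 1. [r1c4∈{3}] only 3 remains possible at r1c4, so r1c4=3.
Step 2. [r2c1∈{3}] r2c1 has the single candidate 3 ⇒ r2c1=3.
Step 3. [r4c3∈{3}] r4c3's peers cover all but 3. So r4c3=3.
Step 4. [r3c1∈{4}] nothing but 4 survives at r3c1. So r3c1=4.
Step 5. [r1c1∈{2}] r1c1's peers cover all but 2. So r1c1=2.
Step 6. [r4c4∈{4}] r4c4's peers cover all but 4, so r4c4=4.
Step 7. [r3c3∈{1}] r3c3's peers cover all but 1, so r3c3=1.

Answer: 2 1 4 3 / 3 4 2 1 / 4 3 1 2 / 1 2 3 4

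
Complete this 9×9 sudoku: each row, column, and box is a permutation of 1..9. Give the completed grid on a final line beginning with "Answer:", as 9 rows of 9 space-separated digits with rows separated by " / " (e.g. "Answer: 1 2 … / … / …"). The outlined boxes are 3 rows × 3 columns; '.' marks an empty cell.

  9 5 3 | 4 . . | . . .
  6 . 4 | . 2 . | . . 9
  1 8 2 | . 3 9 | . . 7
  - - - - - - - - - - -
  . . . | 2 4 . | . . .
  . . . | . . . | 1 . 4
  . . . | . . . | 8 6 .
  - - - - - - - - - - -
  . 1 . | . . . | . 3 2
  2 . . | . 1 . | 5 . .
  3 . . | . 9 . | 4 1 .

Step 1. [r2c2∈{7}] nothing but 7 survives at r2c2, so r2c2=7.
Step 2. [r9c2∈{6}] r9c2 is down to just 6, so r9c2=6.
Step 3. [r9c9∈{8}] nothing but 8 survives at r9c9, so r9c9=8.
Step 4. [r5c8∈{2,5,7,9}] box 6 places 2 nowhere but r5c8, so r5c8=2.
Step 5. [r3c7∈{6}] only 6 remains possible at r3c7, so r3c7=6.
Step 6. [r3c4∈{5}] r3c4 is down to just 5. So r3c4=5.
Step 7. [r9c4∈{7}] r9c4 is down to just 7, so r9c4=7.
Step 8. [r9c3∈{5}] nothing but 5 survives at r9c3 ⇒ r9c3=5.
Step 9. [r6c2∈{2,3,4,9}] 2 has one home in row 6: r6c2 ⇒ r6c2=2.
Step 10. [r1c8∈{8}] only 8 remains possible at r1c8. So r1c8=8.
Step 11. [r6c1∈{4,5,7}] r6c1 is the only open cell in row 6 admitting 4 ⇒ r6c1=4.
Step 12. [r7c6∈{4,5,6,8}] in row 7, 4 fits only at r7c6. So r7c6=4.
Step 13. [r7c5∈{5,6,8}] across row 7, 5 lands solely at r7c5 ⇒ r7c5=5.
Step 14. [r5c5∈{6,7,8}] col 5 places 8 nowhere but r5c5, so r5c5=8.
Step 15. [r6c5∈{7}] nothing but 7 survives at r6c5. So r6c5=7.
Step 16. [r7c4∈{6,8}] 6 has one home in row 7: r7c4. So r7c4=6.
Step 17. [r1c6∈{1,6,7}] row 1 places 7 nowhere but r1c6. So r1c6=7.
Step 18. [r4c1∈{5,7,8}] within box 6, every 7-candidate lies in row 4 ⇒ r4c1≠7.
Step 19. [r2c8∈{5}] r2c8 has the single candidate 5. So r2c8=5.
Step 20. [r8c2∈{4,9}] r4c2 and r5c2 in col 2 both hold exactly {3,9}; those values are spoken for ⇒ r8c2≠9.
Step 21. [r4c3∈{1,6,7,8,9}] r4c2 and r5c2 in box 4 both hold exactly {3,9}; those values are spoken for ⇒ r4c3≠9.
Step 22. [r8c3∈{7,8,9}] r8c4 and r8c6 in row 8 both hold exactly {3,8}; those values are spoken for ⇒ r8c3≠8.
Step 23. [r5c3∈{6,7,9}] row 5 has a naked pair {3,9} at r5c2 and r5c4, so r5c3≠9.
Step 24. [r4c3∈{1,6,7,8}] the only places for 7 in box 6 are along row 4. So r4c3≠7.
Step 25. [r5c6∈{3,5,6}] the pair r5c2,r5c4 in row 5 locks {3,9} between them, so r5c6≠3.
Step 26. [r4c2∈{3,9}] within box 6, every 9-candidate lies in row 4. So r4c2≠9.
Step 27. [r4c2∈{3}] r4c2 is down to just 3 ⇒ r4c2=3.
Step 28. [r5c4∈{3,9}] row 5 places 3 nowhere but r5c4, so r5c4=3.
Step 29. [r4c9∈{5}] nothing but 5 survives at r4c9 ⇒ r4c9=5.
Step 30. [r4c1∈{8}] r4c1's peers cover all but 8, so r4c1=8.
Step 31. [r7c1∈{7}] nothing but 7 survives at r7c1 ⇒ r7c1=7.
Step 32. [r8c3∈{9}] r8c3's peers cover all but 9. So r8c3=9.
Step 33. [r6c3∈{1}] only 1 remains possible at r6c3. So r6c3=1.
Step 34. [r4c6∈{1,6}] r4c6 is the only open cell in row 4 admitting 1, so r4c6=1.
Step 35. [r5c6∈{5,6}] r5c6 is the only open cell in col 6 admitting 6. So r5c6=6.
Step 36. [r2c6∈{8}] nothing but 8 survives at r2c6 ⇒ r2c6=8.
Step 37. [r4c7∈{7,9}] across col 7, 7 lands solely at r4c7, so r4c7=7.
Step 38. [r8c2∈{4}] r8c2 has the single candidate 4. So r8c2=4.
Step 39. [r6c6∈{5}] nothing but 5 survives at r6c6, so r6c6=5.
Step 40. [r3c8∈{4}] r3c8 has the single candidate 4 ⇒ r3c8=4.
Step 41. [r8c9∈{6}] only 6 remains possible at r8c9. So r8c9=6.
Step 42. [r2c4∈{1}] r2c4 is down to just 1, so r2c4=1.
Step 43. [r5c3∈{7}] nothing but 7 survives at r5c3 ⇒ r5c3=7.
Step 44. [r1c5∈{6}] r1c5 has the single candidate 6. So r1c5=6.
Step 45. [r1c7∈{2}] r1c7's peers cover all but 2. So r1c7=2.
Step 46. [r8c8∈{7}] r8c8's peers cover all but 7. So r8c8=7.
Step 47. [r8c4∈{8}] r8c4 is down to just 8. So r8c4=8.
Step 48. [r9c6∈{2}] nothing but 2 survives at r9c6. So r9c6=2.
Step 49. [r6c4∈{9}] r6c4 is down to just 9 ⇒ r6c4=9.
Step 50. [r5c1∈{5}] nothing but 5 survives at r5c1 ⇒ r5c1=5.
Step 51. [r7c7∈{9}] nothing but 9 survives at r7c7. So r7c7=9.
Step 52. [r4c8∈{9}] nothing but 9 survives at r4c8 ⇒ r4c8=9.
Step 53. [r2c7∈{3}] nothing but 3 survives at r2c7 ⇒ r2c7=3.
Step 54. [r7c3∈{8}] nothing but 8 survives at r7c3 ⇒ r7c3=8.
Step 55. [r1c9∈{1}] r1c9 has the single candidate 1 ⇒ r1c9=1.
Step 56. [r8c6∈{3}] r8c6's peers cover all but 3 ⇒ r8c6=3.
Step 57. [r4c3∈{6}] r4c3's peers cover all but 6 ⇒ r4c3=6.
Step 58. [r6c9∈{3}] r6c9 is down to just 3 ⇒ r6c9=3.
Step 59. [r5c2∈{9}] nothing but 9 survives at r5c2. So r5c2=9.

Answer: 9 5 3 4 6 7 2 8 1 / 6 7 4 1 2 8 3 5 9 / 1 8 2 5 3 9 6 4 7 / 8 3 6 2 4 1 7 9 5 / 5 9 7 3 8 6 1 2 4 / 4 2 1 9 7 5 8 6 3 / 7 1 8 6 5 4 9 3 2 / 2 4 9 8 1 3 5 7 6 / 3 6 5 7 9 2 4 1 8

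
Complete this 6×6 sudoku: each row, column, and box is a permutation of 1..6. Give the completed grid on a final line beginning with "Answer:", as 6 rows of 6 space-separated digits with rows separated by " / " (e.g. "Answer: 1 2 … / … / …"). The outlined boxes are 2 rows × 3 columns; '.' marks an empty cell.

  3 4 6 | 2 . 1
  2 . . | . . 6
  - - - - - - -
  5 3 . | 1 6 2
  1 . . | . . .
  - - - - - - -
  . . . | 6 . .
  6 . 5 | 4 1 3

Step 1. [r1c5∈{5}] r1c5 has the single candidate 5, so r1c5=5.
Step 2. [r6c2∈{2}] r6c2's peers cover all but 2, so r6c2=2.
Step 3. [r4c6∈{4,5}] col 6 places 4 nowhere but r4c6, so r4c6=4.
Step 4. [r2c3∈{1}] only 1 remains possible at r2c3 ⇒ r2c3=1.
Step 5. [r4c5∈{3}] r4c5 has the single candidate 3 ⇒ r4c5=3.
Step 6. [r3c3∈{4}] only 4 remains possible at r3c3, so r3c3=4.
Step 7. [r2c4∈{3}] r2c4 has the single candidate 3 ⇒ r2c4=3.
Step 8. [r4c4∈{5}] r4c4 has the single candidate 5. So r4c4=5.
Step 9. [r5c2∈{1}] r5c2 has the single candidate 1, so r5c2=1.
Step 10. [r2c5∈{4}] only 4 remains possible at r2c5. So r2c5=4.
Step 11. [r5c5∈{2}] r5c5's peers cover all but 2 ⇒ r5c5=2.
Step 12. [r2c2∈{5}] only 5 remains possible at r2c2. So r2c2=5.
Step 13. [r4c3∈{2}] only 2 remains possible at r4c3. So r4c3=2.
Step 14. [r5c3∈{3}] nothing but 3 survives at r5c3 ⇒ r5c3=3.
Step 15. [r4c2∈{6}] nothing but 6 survives at r4c2. So r4c2=6.
Step 16. [r5c1∈{4}] r5c1 is down to just 4 ⇒ r5c1=4.
Step 17. [r5c6∈{5}] r5c6 has the single candidate 5. So r5c6=5.

Answer: 3 4 6 2 5 1 / 2 5 1 3 4 6 / 5 3 4 1 6 2 / 1 6 2 5 3 4 / 4 1 3 6 2 5 / 6 2 5 4 1 3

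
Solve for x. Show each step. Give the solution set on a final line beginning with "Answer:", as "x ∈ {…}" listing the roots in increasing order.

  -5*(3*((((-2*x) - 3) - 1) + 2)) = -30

Step 1. [-5*(3*((((-2*x) - 3) - 1) + 2)) = -30] leading coefficient -5: divide by -5 ⇒ div: 3*((((-2*x) - 3) - 1) + 2) = 6.
Step 2. [3*((((-2*x) - 3) - 1) + 2) = 6] divide by the outer 3. So div: (((-2*x) - 3) - 1) + 2 = 2.
Step 3. [(((-2*x) - 3) - 1) + 2 = 2] peel the +2: subtract 2 from each side. So sub: ((-2*x) - 3) - 1 = 0.
Step 4. [((-2*x) - 3) - 1 = 0] -1 is outermost — add 1 both sides. So sub: (-2*x) - 3 = 1.
Step 5. [(-2*x) - 3 = 1] add 3: x sits inside (… - 3), so sub: -2*x = 4.
Step 6. [-2*x = 4] -2·(inner) — divide through by -2, so div: x = -2.

Answer: x ∈ {-2}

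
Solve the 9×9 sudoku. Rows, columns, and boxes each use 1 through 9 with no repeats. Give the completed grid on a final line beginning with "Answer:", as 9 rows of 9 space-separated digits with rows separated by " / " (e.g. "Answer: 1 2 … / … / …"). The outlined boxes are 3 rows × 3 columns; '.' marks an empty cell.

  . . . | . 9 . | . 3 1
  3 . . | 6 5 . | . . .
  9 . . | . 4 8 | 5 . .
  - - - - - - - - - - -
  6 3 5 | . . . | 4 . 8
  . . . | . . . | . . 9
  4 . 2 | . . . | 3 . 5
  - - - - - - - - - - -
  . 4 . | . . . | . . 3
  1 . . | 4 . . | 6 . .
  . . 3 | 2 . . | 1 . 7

Step 1. [r1c4∈{7}] only 7 remains possible at r1c4, so r1c4=7.
Step 2. [r6c2∈{1,7,8,9}] r6c2 is the only open cell in box 4 admitting 9, so r6c2=9.
Step 3. [r5c6∈{1,2,3,4,5,6,7}] 4 has one home in row 5: r5c6. So r5c6=4.
Step 4. [r8c9∈{2}] r8c9's peers cover all but 2, so r8c9=2.
Step 5. [r1c6∈{2}] r1c6 is down to just 2. So r1c6=2.
Step 6. [r1c7∈{8}] nothing but 8 survives at r1c7. So r1c7=8.
Step 7. [r7c7∈{9}] nothing but 9 survives at r7c7 ⇒ r7c7=9.
Step 8. [r2c6∈{1}] r2c6 is down to just 1, so r2c6=1.
Step 9. [r5c4∈{1,3,5,8}] r5c4 is the only open cell in row 5 admitting 5. So r5c4=5.
Step 10. [r5c5∈{1,2,3,6,7,8}] in row 5, 3 fits only at r5c5 ⇒ r5c5=3.
Step 11. [r5c8∈{1,2,6,7}] across row 5, 6 lands solely at r5c8. So r5c8=6.
Step 12. [r9c6∈{5,6,9}] r9c6 is the only open cell in row 9 admitting 9. So r9c6=9.
Step 13. [r4c6∈{7}] only 7 remains possible at r4c6 ⇒ r4c6=7.
Step 14. [r6c8∈{1,7}] in row 6, 7 fits only at r6c8. So r6c8=7.
Step 15. [r3c8∈{2}] only 2 remains possible at r3c8 ⇒ r3c8=2.
Step 16. [r1c1∈{5}] nothing but 5 survives at r1c1. So r1c1=5.
Step 17. [r9c1∈{8}] r9c1's peers cover all but 8 ⇒ r9c1=8.
Step 18. [r1c2∈{6}] r1c2's peers cover all but 6 ⇒ r1c2=6.
Step 19. [r9c5∈{6}] r9c5 has the single candidate 6 ⇒ r9c5=6.
Step 20. [r5c1∈{7}] nothing but 7 survives at r5c1 ⇒ r5c1=7.
Step 21. [r7c6∈{5}] r7c6's peers cover all but 5, so r7c6=5.
Step 22. [r7c8∈{8}] r7c8 has the single candidate 8, so r7c8=8.
Step 23. [r7c4∈{1}] only 1 remains possible at r7c4, so r7c4=1.
Step 24. [r8c5∈{7,8}] in row 8, 8 fits only at r8c5, so r8c5=8.
Step 25. [r8c8∈{5}] r8c8 is down to just 5, so r8c8=5.
Step 26. [r8c2∈{7}] nothing but 7 survives at r8c2. So r8c2=7.
Step 27. [r3c2∈{1}] only 1 remains possible at r3c2. So r3c2=1.
Step 28. [r5c2∈{8}] r5c2 has the single candidate 8. So r5c2=8.
Step 29. [r2c3∈{4,7,8}] in row 2, 8 fits only at r2c3. So r2c3=8.
Step 30. [r2c9∈{4}] only 4 remains possible at r2c9. So r2c9=4.
Step 31. [r4c5∈{1,2}] across row 4, 2 lands solely at r4c5 ⇒ r4c5=2.
Step 32. [r3c3∈{7}] r3c3's peers cover all but 7 ⇒ r3c3=7.
Step 33. [r5c3∈{1}] nothing but 1 survives at r5c3, so r5c3=1.
Step 34. [r1c3∈{4}] only 4 remains possible at r1c3 ⇒ r1c3=4.
Step 35. [r8c6∈{3}] nothing but 3 survives at r8c6 ⇒ r8c6=3.
Step 36. [r3c4∈{3}] r3c4's peers cover all but 3. So r3c4=3.
Step 37. [r9c8∈{4}] nothing but 4 survives at r9c8 ⇒ r9c8=4.
Step 38. [r6c6∈{6}] r6c6's peers cover all but 6 ⇒ r6c6=6.
Step 39. [r9c2∈{5}] r9c2's peers cover all but 5, so r9c2=5.
Step 40. [r4c8∈{1}] r4c8 has the single candidate 1 ⇒ r4c8=1.
Step 41. [r8c3∈{9}] only 9 remains possible at r8c3, so r8c3=9.
Step 42. [r6c5∈{1}] nothing but 1 survives at r6c5 ⇒ r6c5=1.
Step 43. [r5c7∈{2}] r5c7's peers cover all but 2. So r5c7=2.
Step 44. [r7c5∈{7}] only 7 remains possible at r7c5. So r7c5=7.
Step 45. [r3c9∈{6}] r3c9 is down to just 6. So r3c9=6.
Step 46. [r2c8∈{9}] r2c8's peers cover all but 9. So r2c8=9.
Step 47. [r7c3∈{6}] nothing but 6 survives at r7c3, so r7c3=6.
Step 48. [r6c4∈{8}] nothing but 8 survives at r6c4, so r6c4=8.
Step 49. [r7c1∈{2}] r7c1 is down to just 2 ⇒ r7c1=2.
Step 50. [r4c4∈{9}] r4c4 has the single candidate 9, so r4c4=9.
Step 51. [r2c2∈{2}] r2c2's peers cover all but 2. So r2c2=2.
Step 52. [r2c7∈{7}] r2c7 has the single candidate 7, so r2c7=7.

Answer: 5 6 4 7 9 2 8 3 1 / 3 2 8 6 5 1 7 9 4 / 9 1 7 3 4 8 5 2 6 / 6 3 5 9 2 7 4 1 8 / 7 8 1 5 3 4 2 6 9 / 4 9 2 8 1 6 3 7 5 / 2 4 6 1 7 5 9 8 3 / 1 7 9 4 8 3 6 5 2 / 8 5 3 2 6 9 1 4 7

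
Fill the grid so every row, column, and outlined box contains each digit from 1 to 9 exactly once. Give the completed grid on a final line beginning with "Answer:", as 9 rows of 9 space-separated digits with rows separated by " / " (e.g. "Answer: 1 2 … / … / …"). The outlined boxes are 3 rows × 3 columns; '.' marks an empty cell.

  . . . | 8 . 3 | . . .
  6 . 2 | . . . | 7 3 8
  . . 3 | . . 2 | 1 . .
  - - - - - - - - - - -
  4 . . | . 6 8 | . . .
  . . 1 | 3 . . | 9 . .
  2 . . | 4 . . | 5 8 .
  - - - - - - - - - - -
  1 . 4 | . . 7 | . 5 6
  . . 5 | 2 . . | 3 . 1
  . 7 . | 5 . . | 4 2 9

Step 1. [r7c4∈{9}] r7c4 is down to just 9. So r7c4=9.
Step 2. [r4c2∈{3,5,9}] in row 4, 5 fits only at r4c2, so r4c2=5.
Step 3. [r9c3∈{6,8}] 8 has one home in col 3: r9c3. So r9c3=8.
Step 4. [r2c4∈{1}] r2c4 has the single candidate 1, so r2c4=1.
Step 5. [r4c4∈{7}] r4c4 has the single candidate 7, so r4c4=7.
Step 6. [r5c8∈{4,6,7}] r5c8 is the only open cell in box 6 admitting 6, so r5c8=6.
Step 7. [r6c2∈{3,6,9}] r6c2 is the only open cell in box 4 admitting 3 ⇒ r6c2=3.
Step 8. [r5c9∈{2,4,7}] 4 has one home in row 5: r5c9 ⇒ r5c9=4.
Step 9. [r5c1∈{7,8}] across row 5, 7 lands solely at r5c1. So r5c1=7.
Step 10. [r3c5∈{4,5,7,9}] 7 has one home in row 3: r3c5 ⇒ r3c5=7.
Step 11. [r8c1∈{9}] only 9 remains possible at r8c1, so r8c1=9.
Step 12. [r1c1∈{5}] r1c1 is down to just 5 ⇒ r1c1=5.
Step 13. [r1c2∈{1,4,9}] r1c2 is the only open cell in row 1 admitting 1 ⇒ r1c2=1.
Step 14. [r9c6∈{1,6}] row 9 places 6 nowhere but r9c6. So r9c6=6.
Step 15. [r4c3∈{9}] nothing but 9 survives at r4c3. So r4c3=9.
Step 16. [r5c6∈{5}] nothing but 5 survives at r5c6. So r5c6=5.
Step 17. [r4c7∈{2}] nothing but 2 survives at r4c7, so r4c7=2.
Step 18. [r2c5∈{4,5,9}] 5 has one home in row 2: r2c5 ⇒ r2c5=5.
Step 19. [r9c5∈{1,3}] in row 9, 1 fits only at r9c5, so r9c5=1.
Step 20. [r8c6∈{4}] nothing but 4 survives at r8c6. So r8c6=4.
Step 21. [r2c6∈{9}] r2c6 is down to just 9. So r2c6=9.
Step 22. [r3c2∈{4,8,9}] 9 has one home in col 2: r3c2. So r3c2=9.
Step 23. [r8c5∈{8}] only 8 remains possible at r8c5. So r8c5=8.
Step 24. [r1c5∈{4}] r1c5 is down to just 4, so r1c5=4.
Step 25. [r1c8∈{9}] r1c8's peers cover all but 9. So r1c8=9.
Step 26. [r3c8∈{4}] r3c8's peers cover all but 4 ⇒ r3c8=4.
Step 27. [r3c4∈{6}] only 6 remains possible at r3c4. So r3c4=6.
Step 28. [r4c9∈{3}] r4c9's peers cover all but 3, so r4c9=3.
Step 29. [r3c9∈{5}] nothing but 5 survives at r3c9 ⇒ r3c9=5.
Step 30. [r1c3∈{7}] r1c3's peers cover all but 7. So r1c3=7.
Step 31. [r8c8∈{7}] r8c8 is down to just 7. So r8c8=7.
Step 32. [r9c1∈{3}] r9c1's peers cover all but 3 ⇒ r9c1=3.
Step 33. [r2c2∈{4}] r2c2 has the single candidate 4. So r2c2=4.
Step 34. [r7c7∈{8}] r7c7's peers cover all but 8 ⇒ r7c7=8.
Step 35. [r7c2∈{2}] only 2 remains possible at r7c2. So r7c2=2.
Step 36. [r1c9∈{2}] nothing but 2 survives at r1c9. So r1c9=2.
Step 37. [r3c1∈{8}] nothing but 8 survives at r3c1. So r3c1=8.
Step 38. [r7c5∈{3}] r7c5 is down to just 3, so r7c5=3.
Step 39. [r8c2∈{6}] r8c2's peers cover all but 6 ⇒ r8c2=6.
Step 40. [r5c5∈{2}] r5c5's peers cover all but 2. So r5c5=2.
Step 41. [r5c2∈{8}] r5c2's peers cover all but 8. So r5c2=8.
Step 42. [r6c6∈{1}] nothing but 1 survives at r6c6, so r6c6=1.
Step 43. [r6c5∈{9}] only 9 remains possible at r6c5 ⇒ r6c5=9.
Step 44. [r6c9∈{7}] nothing but 7 survives at r6c9 ⇒ r6c9=7.
Step 45. [r4c8∈{1}] r4c8 is down to just 1. So r4c8=1.
Step 46. [r6c3∈{6}] only 6 remains possible at r6c3. So r6c3=6.
Step 47. [r1c7∈{6}] r1c7's peers cover all but 6. So r1c7=6.

Answer: 5 1 7 8 4 3 6 9 2 / 6 4 2 1 5 9 7 3 8 / 8 9 3 6 7 2 1 4 5 / 4 5 9 7 6 8 2 1 3 / 7 8 1 3 2 5 9 6 4 / 2 3 6 4 9 1 5 8 7 / 1 2 4 9 3 7 8 5 6 / 9 6 5 2 8 4 3 7 1 / 3 7 8 5 1 6 4 2 9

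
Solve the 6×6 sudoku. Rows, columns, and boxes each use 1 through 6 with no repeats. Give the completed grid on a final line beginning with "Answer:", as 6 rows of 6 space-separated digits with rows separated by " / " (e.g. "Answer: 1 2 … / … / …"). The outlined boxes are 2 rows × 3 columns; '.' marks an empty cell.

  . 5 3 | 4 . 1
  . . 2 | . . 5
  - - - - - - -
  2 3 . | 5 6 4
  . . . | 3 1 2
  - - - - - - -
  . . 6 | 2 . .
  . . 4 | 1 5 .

Step 1. [r1c1∈{6}] r1c1 is down to just 6, so r1c1=6.
Step 2. [r5c1∈{1,3,5}] row 5 places 5 nowhere but r5c1, so r5c1=5.
Step 3. [r4c1∈{4}] only 4 remains possible at r4c1, so r4c1=4.
Step 4. [r5c6∈{3}] r5c6 has the single candidate 3 ⇒ r5c6=3.
Step 5. [r2c2∈{1,4}] across row 2, 4 lands solely at r2c2 ⇒ r2c2=4.
Step 6. [r3c3∈{1}] r3c3 has the single candidate 1 ⇒ r3c3=1.
Step 7. [r2c5∈{3}] nothing but 3 survives at r2c5. So r2c5=3.
Step 8. [r6c6∈{6}] only 6 remains possible at r6c6. So r6c6=6.
Step 9. [r4c3∈{5}] r4c3 is down to just 5 ⇒ r4c3=5.
Step 10. [r5c2∈{1}] only 1 remains possible at r5c2, so r5c2=1.
Step 11. [r4c2∈{6}] r4c2 is down to just 6 ⇒ r4c2=6.
Step 12. [r5c5∈{4}] nothing but 4 survives at r5c5. So r5c5=4.
Step 13. [r6c1∈{3}] only 3 remains possible at r6c1 ⇒ r6c1=3.
Step 14. [r1c5∈{2}] r1c5's peers cover all but 2 ⇒ r1c5=2.
Step 15. [r6c2∈{2}] r6c2 has the single candidate 2 ⇒ r6c2=2.
Step 16. [r2c1∈{1}] r2c1 has the single candidate 1, so r2c1=1.
Step 17. [r2c4∈{6}] r2c4 is down to just 6, so r2c4=6.

Answer: 6 5 3 4 2 1 / 1 4 2 6 3 5 / 2 3 1 5 6 4 / 4 6 5 3 1 2 / 5 1 6 2 4 3 / 3 2 4 1 5 6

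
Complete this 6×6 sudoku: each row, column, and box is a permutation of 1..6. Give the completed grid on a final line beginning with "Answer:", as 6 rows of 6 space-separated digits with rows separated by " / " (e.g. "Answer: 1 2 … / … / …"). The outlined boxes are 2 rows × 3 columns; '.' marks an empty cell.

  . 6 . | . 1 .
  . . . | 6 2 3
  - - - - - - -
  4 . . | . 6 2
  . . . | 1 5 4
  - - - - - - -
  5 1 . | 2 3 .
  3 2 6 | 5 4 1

Step 1. [r1c3∈{2,3,4,5}] in row 1, 3 fits only at r1c3. So r1c3=3.
Step 2. [r2c2∈{4,5}] across col 2, 4 lands solely at r2c2. So r2c2=4.
Step 3. [r3c2∈{3,5}] in col 2, 5 fits only at r3c2, so r3c2=5.
Step 4. [r3c3∈{1}] nothing but 1 survives at r3c3, so r3c3=1.
Step 5. [r4c1∈{2,6}] in row 4, 6 fits only at r4c1, so r4c1=6.
Step 6. [r4c3∈{2}] nothing but 2 survives at r4c3 ⇒ r4c3=2.
Step 7. [r1c6∈{5}] r1c6 has the single candidate 5. So r1c6=5.
Step 8. [r2c1∈{1}] r2c1 has the single candidate 1, so r2c1=1.
Step 9. [r5c3∈{4}] r5c3's peers cover all but 4 ⇒ r5c3=4.
Step 10. [r3c4∈{3}] r3c4 is down to just 3 ⇒ r3c4=3.
Step 11. [r1c1∈{2}] r1c1 is down to just 2 ⇒ r1c1=2.
Step 12. [r2c3∈{5}] r2c3 is down to just 5, so r2c3=5.
Step 13. [r5c6∈{6}] r5c6's peers cover all but 6. So r5c6=6.
Step 14. [r4c2∈{3}] r4c2 is down to just 3 ⇒ r4c2=3.
Step 15. [r1c4∈{4}] r1c4 is down to just 4. So r1c4=4.

Answer: 2 6 3 4 1 5 / 1 4 5 6 2 3 / 4 5 1 3 6 2 / 6 3 2 1 5 4 / 5 1 4 2 3 6 / 3 2 6 5 4 1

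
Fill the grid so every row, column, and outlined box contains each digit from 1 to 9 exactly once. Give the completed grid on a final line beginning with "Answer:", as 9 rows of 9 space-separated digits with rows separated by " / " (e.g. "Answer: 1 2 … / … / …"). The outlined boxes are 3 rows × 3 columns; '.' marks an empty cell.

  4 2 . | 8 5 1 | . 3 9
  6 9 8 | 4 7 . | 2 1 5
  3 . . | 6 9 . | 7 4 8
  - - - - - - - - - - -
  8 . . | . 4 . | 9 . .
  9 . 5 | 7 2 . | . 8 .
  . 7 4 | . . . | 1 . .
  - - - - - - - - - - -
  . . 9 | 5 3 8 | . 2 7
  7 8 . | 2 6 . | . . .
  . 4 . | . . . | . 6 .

Step 1. [r4c3∈{1,2,3,6}] in col 3, 6 fits only at r4c3, so r4c3=6.
Step 2. [r9c5∈{1}] nothing but 1 survives at r9c5 ⇒ r9c5=1.
Step 3. [r9c9∈{3}] r9c9 has the single candidate 3 ⇒ r9c9=3.
Step 4. [r5c2∈{1,3}] r5c2 is the only open cell in row 5 admitting 1, so r5c2=1.
Step 5. [r9c4∈{9}] r9c4's peers cover all but 9, so r9c4=9.
Step 6. [r6c4∈{3}] only 3 remains possible at r6c4 ⇒ r6c4=3.
Step 7. [r7c7∈{4}] r7c7 is down to just 4. So r7c7=4.
Step 8. [r6c8∈{5}] nothing but 5 survives at r6c8 ⇒ r6c8=5.
Step 9. [r5c6∈{6}] nothing but 6 survives at r5c6 ⇒ r5c6=6.
Step 10. [r6c1∈{2}] r6c1 has the single candidate 2, so r6c1=2.
Step 11. [r7c1∈{1}] nothing but 1 survives at r7c1. So r7c1=1.
Step 12. [r9c1∈{5}] nothing but 5 survives at r9c1, so r9c1=5.
Step 13. [r9c6∈{7}] only 7 remains possible at r9c6. So r9c6=7.
Step 14. [r9c7∈{8}] nothing but 8 survives at r9c7, so r9c7=8.
Step 15. [r4c2∈{3}] only 3 remains possible at r4c2. So r4c2=3.
Step 16. [r4c9∈{2}] only 2 remains possible at r4c9 ⇒ r4c9=2.
Step 17. [r6c5∈{8}] only 8 remains possible at r6c5, so r6c5=8.
Step 18. [r6c6∈{9}] r6c6's peers cover all but 9 ⇒ r6c6=9.
Step 19. [r3c6∈{2}] r3c6's peers cover all but 2 ⇒ r3c6=2.
Step 20. [r9c3∈{2}] r9c3 has the single candidate 2, so r9c3=2.
Step 21. [r8c3∈{3}] r8c3 is down to just 3, so r8c3=3.
Step 22. [r1c7∈{6}] r1c7's peers cover all but 6, so r1c7=6.
Step 23. [r2c6∈{3}] r2c6 has the single candidate 3, so r2c6=3.
Step 24. [r4c8∈{7}] r4c8's peers cover all but 7, so r4c8=7.
Step 25. [r4c4∈{1}] r4c4 is down to just 1. So r4c4=1.
Step 26. [r1c3∈{7}] r1c3 has the single candidate 7 ⇒ r1c3=7.
Step 27. [r8c9∈{1}] r8c9 has the single candidate 1, so r8c9=1.
Step 28. [r3c2∈{5}] r3c2 is down to just 5, so r3c2=5.
Step 29. [r8c8∈{9}] only 9 remains possible at r8c8. So r8c8=9.
Step 30. [r3c3∈{1}] r3c3 is down to just 1 ⇒ r3c3=1.
Step 31. [r4c6∈{5}] r4c6 is down to just 5. So r4c6=5.
Step 32. [r6c9∈{6}] r6c9 is down to just 6 ⇒ r6c9=6.
Step 33. [r5c7∈{3}] r5c7 is down to just 3. So r5c7=3.
Step 34. [r8c7∈{5}] only 5 remains possible at r8c7. So r8c7=5.
Step 35. [r5c9∈{4}] r5c9's peers cover all but 4. So r5c9=4.
Step 36. [r7c2∈{6}] r7c2 is down to just 6 ⇒ r7c2=6.
Step 37. [r8c6∈{4}] r8c6's peers cover all but 4, so r8c6=4.

Answer: 4 2 7 8 5 1 6 3 9 / 6 9 8 4 7 3 2 1 5 / 3 5 1 6 9 2 7 4 8 / 8 3 6 1 4 5 9 7 2 / 9 1 5 7 2 6 3 8 4 / 2 7 4 3 8 9 1 5 6 / 1 6 9 5 3 8 4 2 7 / 7 8 3 2 6 4 5 9 1 / 5 4 2 9 1 7 8 6 3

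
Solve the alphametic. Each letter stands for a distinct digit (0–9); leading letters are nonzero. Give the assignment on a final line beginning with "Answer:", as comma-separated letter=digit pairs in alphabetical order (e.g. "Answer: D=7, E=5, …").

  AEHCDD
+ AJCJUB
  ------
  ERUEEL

Step 1. [col 1: D + B ≡ L (mod 10)] no forcing yet in column 1 (carry-in 0); L=0 is free and consistent — try it, so L=0.
Step 2. [col 1: D + B ≡ L (mod 10)] no forcing yet in column 1 (carry-in 0); B=3 is free and consistent — try it. So B=3.
Step 3. [col 1: D + B ≡ L (mod 10)] in column 1 we have D+B≡L with carry-in 0; given B=3, L=0 and digits 0,3 already taken and all letters distinct, that pins D to 7, so D=7.
Step 4. [col 2: D + U ≡ E (mod 10)] E=2 is one option consistent with column 2 (D + U ≡ E (mod 10), carry-in 1) — take it, so E=2.
Step 5. [col 2: D + U ≡ E (mod 10)] in column 2 we have D+U≡E with carry-in 1; given D=7, E=2 and digits 0,2,3,7 already taken and all letters distinct, that pins U to 4, so U=4.
Step 6. [col 3: C + J ≡ E (mod 10)] column 3 (C + J ≡ E (mod 10), carry-in 1) doesn't pin C yet; pick C=5 and continue ⇒ C=5.
Step 7. [col 3: C + J ≡ E (mod 10)] column 3: given C=5, E=2, carry-in 1, and digits 0,2,3,4,5,7 already taken and all letters distinct, C+J≡E (mod 10) forces J=6, so J=6.
Step 8. [col 4: H + C ≡ U (mod 10)] from column 4 (C=5, U=4, carry-in 1, digits 0,2,3,4,5,6,7 already taken and all letters distinct): H must equal 8 ⇒ H=8.
Step 9. [col 5: E + J ≡ R (mod 10)] from column 5 (E=2, J=6, carry-in 1, digits 0,2,3,4,5,6,7,8 already taken and all letters distinct): R must equal 9. So R=9.
Step 10. [col 6: A + A ≡ E (mod 10)] in column 6 we have A+A≡E with carry-in 0; given E=2 and digits 0,2,3,4,5,6,7,8,9 already taken and all letters distinct, that pins A to 1. So A=1.

Answer: A=1, B=3, C=5, D=7, E=2, H=8, J=6, L=0, R=9, U=4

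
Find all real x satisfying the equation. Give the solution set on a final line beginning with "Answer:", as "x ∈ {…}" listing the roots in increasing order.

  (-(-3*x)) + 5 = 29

Step 1. [(-(-3*x)) + 5 = 29] +5 is outermost — subtract 5 both sides. So sub: -(-3*x) = 24.
Step 2. [-(-3*x) = 24] leading − — multiply by −1. So neg: -3*x = -24.
Step 3. [-3*x = -24] -3·(inner) — divide through by -3. So div: x = 8.

Answer: x ∈ {8}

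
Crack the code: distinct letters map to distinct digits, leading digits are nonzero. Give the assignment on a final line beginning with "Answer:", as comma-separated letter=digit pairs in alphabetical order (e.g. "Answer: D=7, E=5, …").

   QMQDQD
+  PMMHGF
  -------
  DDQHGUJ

Step 1. [col 1: D + F ≡ J (mod 10)] J=0 is one option consistent with column 1 (D + F ≡ J (mod 10), carry-in 0) — take it, so J=0.
Step 2. [col 1: D + F ≡ J (mod 10)] several values work for D in column 1 (D + F ≡ J (mod 10), carry-in 0); try D=1. So D=1.
Step 3. [col 1: D + F ≡ J (mod 10)] column 1: given D=1, J=0, carry-in 0, and digits 0,1 already taken and all letters distinct, D+F≡J (mod 10) forces F=9, so F=9.
Step 4. [col 2: Q + G ≡ U (mod 10)] Q=4 is one option consistent with column 2 (Q + G ≡ U (mod 10), carry-in 1) — take it. So Q=4.
Step 5. [col 2: Q + G ≡ U (mod 10)] column 2 (Q + G ≡ U (mod 10), carry-in 1) doesn't pin G yet; pick G=8 and continue, so G=8.
Step 6. [col 2: Q + G ≡ U (mod 10)] column 2: given Q=4, G=8, carry-in 1, and digits 0,1,4,8,9 already taken and all letters distinct, Q+G≡U (mod 10) forces U=3. So U=3.
Step 7. [col 3: D + H ≡ G (mod 10)] column 3 reads D+H+carry(1)=G with D=1, G=8; with digits 0,1,3,4,8,9 already taken and all letters distinct, the only value for H is 6, so H=6.
Step 8. [col 4: Q + M ≡ H (mod 10)] column 4: given Q=4, H=6, carry-in 0, and digits 0,1,3,4,6,8,9 already taken and all letters distinct, Q+M≡H (mod 10) forces M=2. So M=2.
Step 9. [col 6: Q + P ≡ D (mod 10)] from column 6 (Q=4, D=1, carry-in 0, digits 0,1,2,3,4,6,8,9 already taken and all letters distinct): P must equal 7, so P=7.

Answer: D=1, F=9, G=8, H=6, J=0, M=2, P=7, Q=4, U=3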